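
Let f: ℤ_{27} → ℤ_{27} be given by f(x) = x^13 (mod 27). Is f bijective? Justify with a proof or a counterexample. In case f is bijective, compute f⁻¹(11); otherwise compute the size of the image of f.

f(0) = 0^13 = 0.
f(3): Repeated squaring mod 27: 3^1 ≡ 3, 3^2 ≡ 3² = 9, 3^4 ≡ 9² = 81 ≡ 0, 3^8 ≡ 0² = 0. Since 13 = 8 + 4 + 1, 3^13 ≡ 0·0·3: 0·0 = 0, then 0·3 = 0. So 3^13 ≡ 0 (mod 27).
So f(0) = f(3) = 0 while 0 ≠ 3, thus f is not injective, hence not bijective.
Since f is not bijective, we determine |image(f)|. Computing x^13 mod 27 for each x (by repeated squaring, reducing mod 27 at every step), the values f(0), f(1), …, f(26) are: 0, 1, 11, 0, 13, 23, 0, 25, 8, 0, 10, 20, 0, 22, 5, 0, 7, 17, 0, 19, 2, 0, 4, 14, 0, 16, 26.
The distinct values are {0, 1, 2, 4, 5, 7, 8, 10, 11, 13, 14, 16, 17, 19, 20, 22, 23, 25, 26}; there are 19 of them.

19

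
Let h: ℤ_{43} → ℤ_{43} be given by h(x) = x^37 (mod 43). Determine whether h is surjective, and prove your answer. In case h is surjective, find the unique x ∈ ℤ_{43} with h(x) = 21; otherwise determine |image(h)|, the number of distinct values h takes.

35

Since 43 is prime, the nonzero elements of ℤ_{43} form a cyclic group of order 42.
As gcd(37, 42) = 1, raising to the 37th power is a bijection on this group: if x_1^37 ≡ x_2^37 then (x_1x_2^{−1})^37 = 1, and the only element of order dividing gcd(37, 42) = 1 is 1, so x_1 = x_2.
With h(0) = 0 this makes h injective on all of ℤ_{43}, hence bijective (finite equal-size domain and codomain). In particular h is surjective.
Since h is surjective, we find the preimage of 21. The inverse of x ↦ x^37 on (ℤ_{43})^× is x ↦ x^25, because 37·25 = 925 = 22·42 + 1 ≡ 1 (mod 42) and x^{42} = 1 for x ≠ 0 (Fermat). So h⁻¹(21) = 21^25 mod 43.
Repeated squaring mod 43: 21^1 ≡ 21, 21^2 ≡ 21² = 441 ≡ 11, 21^4 ≡ 11² = 121 ≡ 35, 21^8 ≡ 35² = 1225 ≡ 21, 21^16 ≡ 21² = 441 ≡ 11. Since 25 = 16 + 8 + 1, 21^25 ≡ 11·21·21: 11·21 = 231 ≡ 16, then 16·21 = 336 ≡ 35. So 21^25 ≡ 35 (mod 43).
Hence h⁻¹(21) = 35.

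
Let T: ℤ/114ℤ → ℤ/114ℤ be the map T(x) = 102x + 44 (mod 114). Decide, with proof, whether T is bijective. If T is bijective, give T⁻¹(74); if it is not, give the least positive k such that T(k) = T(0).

We have gcd(102, 114) = 6 > 1. Taking s = 0 and t = 19: T(0) = 44 and T(19) = 102·19 + 44 = 1982 ≡ 44 (mod 114).
So T(0) = T(19) while 0 ≠ 19, so T is not injective, hence not bijective.
Since T is not bijective, we find the least positive k with T(k) = T(0): this means 102k ≡ 0 (mod 114), i.e. 114 ∣ 102k. Since gcd(102, 114) = 6, dividing through by 6 this holds exactly when 19 ∣ 17k, and as gcd(17, 19) = 1, exactly when 19 ∣ k.
The smallest positive such k is 19.

19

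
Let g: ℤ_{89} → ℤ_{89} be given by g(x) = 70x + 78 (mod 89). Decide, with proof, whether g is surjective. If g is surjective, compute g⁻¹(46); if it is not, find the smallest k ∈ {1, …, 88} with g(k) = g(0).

86

Recall that g is surjective if every y in the codomain equals g(x) for some x in the domain.
Since gcd(70, 89) = 1, 70 is invertible modulo 89. Euclid's algorithm: 89 = 1·70 + 19, 70 = 3·19 + 13, 19 = 1·13 + 6, 13 = 2·6 + 1; back-substituting gives 1 = 14·70 − 11·89, so 70⁻¹ ≡ 14 (mod 89).
Then y ↦ 14(y − 78) is a two-sided inverse to g, so every y ∈ ℤ_{89} has a preimage.
Therefore g is surjective.
Since g is surjective, we compute g⁻¹(46): solve 70x + 78 ≡ 46 (mod 89), i.e. 70x ≡ 57 (mod 89).
Multiplying by 70⁻¹ = 14 gives x ≡ 14·57 = 798 = 8·89 + 86 ≡ 86 (mod 89).
Check: g(86) = 70·86 + 78 = 6098 = 68·89 + 46 ≡ 46 (mod 89).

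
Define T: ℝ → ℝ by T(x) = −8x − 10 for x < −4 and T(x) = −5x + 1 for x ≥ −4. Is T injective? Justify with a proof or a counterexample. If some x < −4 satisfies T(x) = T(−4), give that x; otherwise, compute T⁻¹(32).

-21/4

Both pieces are strictly decreasing (slopes −8 and −5), so each is injective on its own interval.
The left piece maps (−∞, −4) onto (22, ∞); the right piece maps [−4, ∞) onto (−∞, 21].
These images are disjoint, so no value is attained by both pieces. Hence T is injective.
Because the two images are disjoint, no x < −4 has T(x) = T(−4), so we compute T⁻¹(32): 32 lies in (22, ∞), so solve −8x − 10 = 32: x = (32 + 10)/(−8) = −21/4.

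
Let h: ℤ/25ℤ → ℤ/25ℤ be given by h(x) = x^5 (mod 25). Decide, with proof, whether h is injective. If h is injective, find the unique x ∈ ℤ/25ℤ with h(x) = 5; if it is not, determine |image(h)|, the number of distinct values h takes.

5

h(0) = 0^5 = 0.
h(5): Repeated squaring mod 25: 5^1 ≡ 5, 5^2 ≡ 5² = 25 ≡ 0, 5^4 ≡ 0² = 0. Since 5 = 4 + 1, 5^5 ≡ 0·5: 0·5 = 0. So 5^5 ≡ 0 (mod 25).
So h(0) = h(5) = 0 while 0 ≠ 5, so h is not injective.
Since h is not injective, we determine |image(h)|. Computing x^5 mod 25 for each x (by repeated squaring, reducing mod 25 at every step), the values h(0), h(1), …, h(24) are: 0, 1, 7, 18, 24, 0, 1, 7, 18, 24, 0, 1, 7, 18, 24, 0, 1, 7, 18, 24, 0, 1, 7, 18, 24.
The distinct values are {0, 1, 7, 18, 24}; there are 5 of them.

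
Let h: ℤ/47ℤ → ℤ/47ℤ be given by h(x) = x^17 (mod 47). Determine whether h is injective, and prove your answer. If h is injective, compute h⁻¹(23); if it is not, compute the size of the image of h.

Since 47 is prime, the nonzero elements of ℤ/47ℤ form a cyclic group of order 46.
As gcd(17, 46) = 1, raising to the 17th power is a bijection on this group: if a^17 ≡ b^17 then (ab^{−1})^17 = 1, and the only element of order dividing gcd(17, 46) = 1 is 1, so a = b.
With h(0) = 0 this makes h injective on all of ℤ/47ℤ, hence bijective (finite equal-size domain and codomain). In particular h is injective.
Since h is injective, we find the preimage of 23. The inverse of x ↦ x^17 on (ℤ/47ℤ)^× is x ↦ x^19, because 17·19 = 323 = 7·46 + 1 ≡ 1 (mod 46) and x^{46} = 1 for x ≠ 0 (Fermat). So h⁻¹(23) = 23^19 mod 47.
Repeated squaring mod 47: 23^1 ≡ 23, 23^2 ≡ 23² = 529 ≡ 12, 23^4 ≡ 12² = 144 ≡ 3, 23^8 ≡ 3² = 9, 23^16 ≡ 9² = 81 ≡ 34. Since 19 = 16 + 2 + 1, 23^19 ≡ 34·12·23: 34·12 = 408 ≡ 32, then 32·23 = 736 ≡ 31. So 23^19 ≡ 31 (mod 47).
Hence h⁻¹(23) = 31.

31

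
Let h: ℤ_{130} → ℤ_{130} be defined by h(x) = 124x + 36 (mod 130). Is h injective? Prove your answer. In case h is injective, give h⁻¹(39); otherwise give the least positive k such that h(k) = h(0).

Recall that h is injective when h(s) = h(t) forces s = t.
We have gcd(124, 130) = 2 > 1. Taking s = 0 and t = 65: h(0) = 36 and h(65) = 124·65 + 36 = 8096 ≡ 36 (mod 130).
So h(0) = h(65) while 0 ≠ 65, so h is not injective.
Since h is not injective, we find the least positive k with h(k) = h(0): this means 124k ≡ 0 (mod 130), i.e. 130 ∣ 124k. Since gcd(124, 130) = 2, dividing through by 2 this holds exactly when 65 ∣ 62k, and as gcd(62, 65) = 1, exactly when 65 ∣ k.
The smallest positive such k is 65.

65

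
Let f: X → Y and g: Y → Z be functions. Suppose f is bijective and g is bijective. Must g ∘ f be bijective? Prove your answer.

bijective

Injectivity: if g(f(u)) = g(f(v)) then f(u) = f(v) (g injective) so u = v (f injective).
Surjectivity: for c ∈ Z pick b with g(b) = c, then a with f(a) = b; then (g ∘ f)(a) = c.
Therefore g ∘ f is bijective.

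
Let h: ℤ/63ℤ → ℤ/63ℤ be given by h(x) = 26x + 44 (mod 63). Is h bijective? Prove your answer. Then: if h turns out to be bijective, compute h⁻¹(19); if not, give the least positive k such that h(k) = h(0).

16

By definition, h is injective if h(a) = h(b) implies a = b.
If h(a) = h(b), then 26a ≡ 26b (mod 63). Because gcd(26, 63) = 1, we may cancel 26 to get a ≡ b (mod 63).
We now compute 26⁻¹ mod 63 explicitly. Euclid's algorithm: 63 = 2·26 + 11, 26 = 2·11 + 4, 11 = 2·4 + 3, 4 = 1·3 + 1; back-substituting gives 1 = 17·26 − 7·63, so 26⁻¹ ≡ 17 (mod 63).
For any y ∈ ℤ/63ℤ, x = 17(y − 44) mod 63 satisfies h(x) = 26·17(y − 44) + 44 ≡ y (since 26·17 ≡ 1 mod 63). So every y has a preimage.
So h is bijective.
Since h is bijective, we find h⁻¹(19): we need 26x ≡ 19 − 44 ≡ 38 (mod 63). Using 26⁻¹ = 17: x ≡ 17·38 = 646 = 10·63 + 16, so x = 16.
Check: h(16) = 26·16 + 44 = 460 = 7·63 + 19 ≡ 19 (mod 63).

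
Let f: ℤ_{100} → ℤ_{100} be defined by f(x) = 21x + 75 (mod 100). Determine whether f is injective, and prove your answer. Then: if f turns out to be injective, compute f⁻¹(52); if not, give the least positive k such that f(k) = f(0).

Recall that f is injective if f(u) = f(v) implies u = v.
Suppose f(u) = f(v) in ℤ_{100}. Then 21u + 75 ≡ 21v + 75 (mod 100), thus 21(u − v) ≡ 0 (mod 100).
Since gcd(21, 100) = 1, 21 is invertible modulo 100, therefore u − v ≡ 0 (mod 100), i.e. u = v.
Therefore f is injective.
We now compute 21⁻¹ mod 100 explicitly. Euclid's algorithm: 100 = 4·21 + 16, 21 = 1·16 + 5, 16 = 3·5 + 1; back-substituting gives 1 = 81·21 − 17·100, so 21⁻¹ ≡ 81 (mod 100).
Since f is injective, we find f⁻¹(52): we need 21x ≡ 52 − 75 ≡ 77 (mod 100). Using 21⁻¹ = 81: x ≡ 81·77 = 6237 = 62·100 + 37, so x = 37.
Check: f(37) = 21·37 + 75 = 852 = 8·100 + 52 ≡ 52 (mod 100).

37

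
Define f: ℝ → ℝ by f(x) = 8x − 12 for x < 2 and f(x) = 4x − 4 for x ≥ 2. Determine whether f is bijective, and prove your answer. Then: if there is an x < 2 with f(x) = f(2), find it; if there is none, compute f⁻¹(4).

Both pieces are strictly increasing (slopes 8 and 4), so each is injective on its own interval.
The left piece maps (−∞, 2) onto (−∞, 4); the right piece maps [2, ∞) onto [4, ∞).
Since 4 = 4, the images partition ℝ: f is injective and surjective, hence bijective.
Because the two images are disjoint, no x < 2 has f(x) = f(2), so we compute f⁻¹(4): 4 lies in [4, ∞), so solve 4x − 4 = 4: x = (4 + 4)/4 = 2.

2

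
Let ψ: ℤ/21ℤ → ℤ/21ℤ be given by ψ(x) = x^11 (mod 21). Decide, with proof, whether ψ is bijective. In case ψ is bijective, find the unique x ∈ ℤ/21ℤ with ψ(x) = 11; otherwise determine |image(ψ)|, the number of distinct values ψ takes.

2

Computing x^11 mod 21 for each x (by repeated squaring, reducing mod 21 at every step), the values ψ(0), ψ(1), …, ψ(20) are: 0, 1, 11, 12, 16, 17, 6, 7, 8, 18, 19, 2, 3, 13, 14, 15, 4, 5, 9, 10, 20.
Every element of ℤ/21ℤ appears exactly once in this list, so ψ is a bijection, and in particular bijective.
Since ψ is bijective, we read off the preimage of 11 from the same table: ψ(2) = 11, so ψ⁻¹(11) = 2.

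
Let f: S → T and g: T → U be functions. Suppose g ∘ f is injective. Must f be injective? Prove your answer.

injective

Suppose f(u) = f(v). Applying g: (g ∘ f)(u) = (g ∘ f)(v). Since g ∘ f is injective, u = v. Therefore f is injective.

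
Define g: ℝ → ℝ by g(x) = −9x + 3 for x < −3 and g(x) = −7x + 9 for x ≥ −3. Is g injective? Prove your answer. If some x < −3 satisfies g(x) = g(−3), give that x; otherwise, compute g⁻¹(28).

Both pieces are strictly decreasing (slopes −9 and −7), so each is injective on its own interval.
The left piece maps (−∞, −3) onto (30, ∞); the right piece maps [−3, ∞) onto (−∞, 30].
These images are disjoint, so no value is attained by both pieces. So g is injective.
Because the two images are disjoint, no x < −3 has g(x) = g(−3), so we compute g⁻¹(28): 28 lies in (−∞, 30], so solve −7x + 9 = 28: x = (28 − 9)/(−7) = −19/7.

-19/7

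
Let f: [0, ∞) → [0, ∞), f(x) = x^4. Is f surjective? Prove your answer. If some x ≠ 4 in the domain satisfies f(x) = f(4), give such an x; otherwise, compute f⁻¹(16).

For any y ∈ [0, ∞), x = y^{1/4} ∈ [0, ∞) gives f(x) = y, so f is surjective.
Since x ↦ x^4 is strictly increasing on [0, ∞), it is injective there, so no x ≠ 4 in the domain has f(x) = f(4). We therefore compute f⁻¹(16) = 16^{1/4} = 2 (indeed 2^4 = 16).

2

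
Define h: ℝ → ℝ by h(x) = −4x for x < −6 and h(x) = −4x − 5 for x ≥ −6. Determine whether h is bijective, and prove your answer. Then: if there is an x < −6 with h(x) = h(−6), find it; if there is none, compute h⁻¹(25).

-25/4

Both pieces are strictly decreasing (slopes −4 and −4), so each is injective on its own interval.
The left piece maps (−∞, −6) onto (24, ∞); the right piece maps [−6, ∞) onto (−∞, 19].
The images leave a gap (24 has no preimage), so h is not surjective, hence not bijective.
Because the two images are disjoint, no x < −6 has h(x) = h(−6), so we compute h⁻¹(25): 25 lies in (24, ∞), so solve −4x = 25: x = (25 − 0)/(−4) = −25/4.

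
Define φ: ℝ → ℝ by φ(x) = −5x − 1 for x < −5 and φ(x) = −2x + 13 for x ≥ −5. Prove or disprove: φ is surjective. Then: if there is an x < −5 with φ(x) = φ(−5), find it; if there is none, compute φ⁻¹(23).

-5

Both pieces are strictly decreasing (slopes −5 and −2), so each is injective on its own interval.
The left piece maps (−∞, −5) onto (24, ∞); the right piece maps [−5, ∞) onto (−∞, 23].
The union (24, ∞) ∪ (−∞, 23] omits the interval between 24 and 23; in particular 24 has no preimage. So φ is not surjective.
Because the two images are disjoint, no x < −5 has φ(x) = φ(−5), so we compute φ⁻¹(23): 23 lies in (−∞, 23], so solve −2x + 13 = 23: x = (23 − 13)/(−2) = −5.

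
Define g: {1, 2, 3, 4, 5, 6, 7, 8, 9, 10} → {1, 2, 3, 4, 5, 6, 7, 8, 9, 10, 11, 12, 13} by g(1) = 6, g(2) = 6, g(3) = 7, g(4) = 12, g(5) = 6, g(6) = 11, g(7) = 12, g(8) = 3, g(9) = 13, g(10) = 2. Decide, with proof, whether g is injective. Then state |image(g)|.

g(1) = 6 = g(2) with 1 ≠ 2, so g is not injective.
The image of g is {2, 3, 6, 7, 11, 12, 13}, which has 7 elements.

7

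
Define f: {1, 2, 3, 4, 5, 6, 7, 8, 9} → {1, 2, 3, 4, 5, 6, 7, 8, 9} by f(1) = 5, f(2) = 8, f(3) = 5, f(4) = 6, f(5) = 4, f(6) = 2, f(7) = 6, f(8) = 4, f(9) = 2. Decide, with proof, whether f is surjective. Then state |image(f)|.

No element maps to 1, so f is not surjective.
The image of f is {2, 4, 5, 6, 8}, which has 5 elements.

5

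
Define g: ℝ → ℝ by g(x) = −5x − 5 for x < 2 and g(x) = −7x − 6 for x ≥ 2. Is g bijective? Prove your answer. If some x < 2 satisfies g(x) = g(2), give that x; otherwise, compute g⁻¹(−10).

Both pieces are strictly decreasing (slopes −5 and −7), so each is injective on its own interval.
The left piece maps (−∞, 2) onto (−15, ∞); the right piece maps [2, ∞) onto (−∞, −20].
The images leave a gap (−15 has no preimage), so g is not surjective, hence not bijective.
Because the two images are disjoint, no x < 2 has g(x) = g(2), so we compute g⁻¹(−10): −10 lies in (−15, ∞), so solve −5x − 5 = −10: x = (−10 + 5)/(−5) = 1.

1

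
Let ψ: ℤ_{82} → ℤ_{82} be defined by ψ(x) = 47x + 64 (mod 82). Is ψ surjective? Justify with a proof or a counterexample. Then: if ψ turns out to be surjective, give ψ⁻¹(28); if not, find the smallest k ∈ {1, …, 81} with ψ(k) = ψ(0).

Since gcd(47, 82) = 1, 47 is invertible modulo 82. Euclid's algorithm: 82 = 1·47 + 35, 47 = 1·35 + 12, 35 = 2·12 + 11, 12 = 1·11 + 1; back-substituting gives 1 = 7·47 − 4·82, so 47⁻¹ ≡ 7 (mod 82).
Then y ↦ 7(y − 64) is a two-sided inverse to ψ, so every y ∈ ℤ_{82} has a preimage.
Hence ψ is surjective.
Since ψ is surjective, we compute ψ⁻¹(28): solve 47x + 64 ≡ 28 (mod 82), i.e. 47x ≡ 46 (mod 82).
Multiplying by 47⁻¹ = 7 gives x ≡ 7·46 = 322 = 3·82 + 76 ≡ 76 (mod 82).
Check: ψ(76) = 47·76 + 64 = 3636 = 44·82 + 28 ≡ 28 (mod 82).

76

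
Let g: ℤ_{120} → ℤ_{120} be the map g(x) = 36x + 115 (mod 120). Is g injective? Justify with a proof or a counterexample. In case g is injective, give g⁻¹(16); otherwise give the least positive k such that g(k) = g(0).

10

We have gcd(36, 120) = 12 > 1. Taking a = 0 and b = 10: g(0) = 115 and g(10) = 36·10 + 115 = 475 ≡ 115 (mod 120).
So g(0) = g(10) while 0 ≠ 10, so g is not injective.
Since g is not injective, we find the least positive k with g(k) = g(0): this means 36k ≡ 0 (mod 120), i.e. 120 ∣ 36k. Since gcd(36, 120) = 12, dividing through by 12 this holds exactly when 10 ∣ 3k, and as gcd(3, 10) = 1, exactly when 10 ∣ k.
The smallest positive such k is 10.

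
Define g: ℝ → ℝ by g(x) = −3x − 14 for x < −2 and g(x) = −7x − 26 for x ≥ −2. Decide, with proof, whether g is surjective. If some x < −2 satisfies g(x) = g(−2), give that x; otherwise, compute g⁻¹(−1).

-13/3

Both pieces are strictly decreasing (slopes −3 and −7), so each is injective on its own interval.
The left piece maps (−∞, −2) onto (−8, ∞); the right piece maps [−2, ∞) onto (−∞, −12].
The union (−8, ∞) ∪ (−∞, −12] omits the interval between −8 and −12; in particular −8 has no preimage. So g is not surjective.
Because the two images are disjoint, no x < −2 has g(x) = g(−2), so we compute g⁻¹(−1): −1 lies in (−8, ∞), so solve −3x − 14 = −1: x = (−1 + 14)/(−3) = −13/3.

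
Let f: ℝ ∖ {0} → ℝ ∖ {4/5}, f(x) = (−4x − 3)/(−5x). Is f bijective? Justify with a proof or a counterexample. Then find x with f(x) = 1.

3

Suppose f(a) = f(b). Cross-multiplying: (−4a − 3)(−5b) = (−4b − 3)(−5a).
Expanding both sides and cancelling the symmetric terms leaves −15·(a − b) = 0. Since −15 ≠ 0, a = b. Thus f is injective.
For any y ≠ 4/5, solving y(−5x) = −4x − 3 for x gives a well-defined x ≠ 0. So f is surjective.
So f is bijective.
Solving f(x) = 1: cross-multiplying gives −4x − 3 = 1(−5x), which rearranges to 1x = 3, so x = 3.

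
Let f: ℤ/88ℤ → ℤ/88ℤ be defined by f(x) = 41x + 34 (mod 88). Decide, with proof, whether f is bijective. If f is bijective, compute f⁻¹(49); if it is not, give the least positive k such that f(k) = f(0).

39

If f(a) = f(b), then 41a ≡ 41b (mod 88). Because gcd(41, 88) = 1, we may cancel 41 to get a ≡ b (mod 88).
We now compute 41⁻¹ mod 88 explicitly. Euclid's algorithm: 88 = 2·41 + 6, 41 = 6·6 + 5, 6 = 1·5 + 1; back-substituting gives 1 = 73·41 − 34·88, so 41⁻¹ ≡ 73 (mod 88).
For any y ∈ ℤ/88ℤ, x = 73(y − 34) mod 88 satisfies f(x) = 41·73(y − 34) + 34 ≡ y (since 41·73 ≡ 1 mod 88). So every y has a preimage.
Hence f is bijective.
Since f is bijective, we compute f⁻¹(49): solve 41x + 34 ≡ 49 (mod 88), i.e. 41x ≡ 15 (mod 88).
Multiplying by 41⁻¹ = 73 gives x ≡ 73·15 = 1095 = 12·88 + 39 ≡ 39 (mod 88).
Check: f(39) = 41·39 + 34 = 1633 = 18·88 + 49 ≡ 49 (mod 88).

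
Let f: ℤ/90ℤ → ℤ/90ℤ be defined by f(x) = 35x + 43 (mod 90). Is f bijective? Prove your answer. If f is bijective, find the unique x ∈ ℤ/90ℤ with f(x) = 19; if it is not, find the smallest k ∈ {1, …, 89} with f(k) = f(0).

18

We have gcd(35, 90) = 5 > 1. Taking x_1 = 0 and x_2 = 18: f(0) = 43 and f(18) = 35·18 + 43 = 673 ≡ 43 (mod 90).
So f(0) = f(18) while 0 ≠ 18, so f is not injective, hence not bijective.
Since f is not bijective, we find the least positive k with f(k) = f(0): this means 35k ≡ 0 (mod 90), i.e. 90 ∣ 35k. Since gcd(35, 90) = 5, dividing through by 5 this holds exactly when 18 ∣ 7k, and as gcd(7, 18) = 1, exactly when 18 ∣ k.
The smallest positive such k is 18.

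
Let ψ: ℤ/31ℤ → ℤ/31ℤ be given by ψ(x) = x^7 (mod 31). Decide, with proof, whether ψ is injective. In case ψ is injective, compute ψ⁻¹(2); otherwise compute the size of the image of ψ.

Since 31 is prime, the nonzero elements of ℤ/31ℤ form a cyclic group of order 30.
As gcd(7, 30) = 1, raising to the 7th power is a bijection on this group: if a^7 ≡ b^7 then (ab^{−1})^7 = 1, and the only element of order dividing gcd(7, 30) = 1 is 1, so a = b.
With ψ(0) = 0 this makes ψ injective on all of ℤ/31ℤ, hence bijective (finite equal-size domain and codomain). In particular ψ is injective.
Since ψ is injective, we find the preimage of 2. The inverse of x ↦ x^7 on (ℤ/31ℤ)^× is x ↦ x^13, because 7·13 = 91 = 3·30 + 1 ≡ 1 (mod 30) and x^{30} = 1 for x ≠ 0 (Fermat). So ψ⁻¹(2) = 2^13 mod 31.
Repeated squaring mod 31: 2^1 ≡ 2, 2^2 ≡ 2² = 4, 2^4 ≡ 4² = 16, 2^8 ≡ 16² = 256 ≡ 8. Since 13 = 8 + 4 + 1, 2^13 ≡ 8·16·2: 8·16 = 128 ≡ 4, then 4·2 = 8. So 2^13 ≡ 8 (mod 31).
Hence ψ⁻¹(2) = 8.

8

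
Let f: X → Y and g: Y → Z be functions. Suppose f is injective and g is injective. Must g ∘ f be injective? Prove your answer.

Suppose (g ∘ f)(u) = (g ∘ f)(v), i.e. g(f(u)) = g(f(v)).
Since g is injective, f(u) = f(v). Since f is injective, u = v. Thus g ∘ f is injective.

injective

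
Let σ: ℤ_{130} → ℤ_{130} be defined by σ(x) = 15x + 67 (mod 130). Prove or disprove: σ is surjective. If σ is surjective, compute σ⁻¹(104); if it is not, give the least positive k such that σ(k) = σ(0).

26

Since gcd(15, 130) = 5, we have 15x ≡ 0 (mod 5) for all x, so σ(x) ≡ 2 (mod 5).
But 0 ≢ 2 (mod 5), so 0 ∈ ℤ_{130} has no preimage. Therefore σ is not surjective.
Since σ is not surjective, we find the least positive k with σ(k) = σ(0): this means 15k ≡ 0 (mod 130), i.e. 130 ∣ 15k. Since gcd(15, 130) = 5, dividing through by 5 this holds exactly when 26 ∣ 3k, and as gcd(3, 26) = 1, exactly when 26 ∣ k.
The smallest positive such k is 26.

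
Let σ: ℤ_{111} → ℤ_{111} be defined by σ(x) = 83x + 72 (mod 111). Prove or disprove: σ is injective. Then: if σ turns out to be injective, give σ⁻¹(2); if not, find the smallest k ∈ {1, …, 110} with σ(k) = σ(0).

58

By definition, injectivity means: for all a, b in the domain, σ(a) = σ(b) implies a = b.
If σ(a) = σ(b), then 83a ≡ 83b (mod 111). Because gcd(83, 111) = 1, we may cancel 83 to get a ≡ b (mod 111).
Hence σ is injective.
We now compute 83⁻¹ mod 111 explicitly. Euclid's algorithm: 111 = 1·83 + 28, 83 = 2·28 + 27, 28 = 1·27 + 1; back-substituting gives 1 = 107·83 − 80·111, so 83⁻¹ ≡ 107 (mod 111).
Since σ is injective, we compute σ⁻¹(2): solve 83x + 72 ≡ 2 (mod 111), i.e. 83x ≡ 41 (mod 111).
Multiplying by 83⁻¹ = 107 gives x ≡ 107·41 = 4387 = 39·111 + 58 ≡ 58 (mod 111).
Check: σ(58) = 83·58 + 72 = 4886 = 44·111 + 2 ≡ 2 (mod 111).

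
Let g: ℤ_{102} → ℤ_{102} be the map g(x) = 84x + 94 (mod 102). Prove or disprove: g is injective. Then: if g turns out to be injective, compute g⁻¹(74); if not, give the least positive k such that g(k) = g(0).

17

Recall that injectivity means: for all u, v in the domain, g(u) = g(v) implies u = v.
We have gcd(84, 102) = 6 > 1. Taking u = 0 and v = 17: g(0) = 94 and g(17) = 84·17 + 94 = 1522 ≡ 94 (mod 102).
So g(0) = g(17) while 0 ≠ 17, thus g is not injective.
Since g is not injective, we find the least positive k with g(k) = g(0): this means 84k ≡ 0 (mod 102), i.e. 102 ∣ 84k. Since gcd(84, 102) = 6, dividing through by 6 this holds exactly when 17 ∣ 14k, and as gcd(14, 17) = 1, exactly when 17 ∣ k.
The smallest positive such k is 17.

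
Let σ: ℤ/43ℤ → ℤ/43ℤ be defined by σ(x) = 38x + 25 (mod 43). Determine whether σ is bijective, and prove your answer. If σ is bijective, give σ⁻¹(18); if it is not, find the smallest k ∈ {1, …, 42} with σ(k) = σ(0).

Recall that σ is injective if σ(a) = σ(b) implies a = b.
If σ(a) = σ(b), then 38a ≡ 38b (mod 43). Because gcd(38, 43) = 1, we may cancel 38 to get a ≡ b (mod 43).
We now compute 38⁻¹ mod 43 explicitly. Euclid's algorithm: 43 = 1·38 + 5, 38 = 7·5 + 3, 5 = 1·3 + 2, 3 = 1·2 + 1; back-substituting gives 1 = 17·38 − 15·43, so 38⁻¹ ≡ 17 (mod 43).
For any y ∈ ℤ/43ℤ, x = 17(y − 25) mod 43 satisfies σ(x) = 38·17(y − 25) + 25 ≡ y (since 38·17 ≡ 1 mod 43). So every y has a preimage.
Therefore σ is bijective.
Since σ is bijective, we find σ⁻¹(18): we need 38x ≡ 18 − 25 ≡ 36 (mod 43). Using 38⁻¹ = 17: x ≡ 17·36 = 612 = 14·43 + 10, so x = 10.
Check: σ(10) = 38·10 + 25 = 405 = 9·43 + 18 ≡ 18 (mod 43).

10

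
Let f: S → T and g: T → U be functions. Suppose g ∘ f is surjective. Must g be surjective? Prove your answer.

surjective

Let c ∈ U. Since g ∘ f is surjective, some a ∈ S has g(f(a)) = c. Then b = f(a) ∈ T satisfies g(b) = c. So g is surjective.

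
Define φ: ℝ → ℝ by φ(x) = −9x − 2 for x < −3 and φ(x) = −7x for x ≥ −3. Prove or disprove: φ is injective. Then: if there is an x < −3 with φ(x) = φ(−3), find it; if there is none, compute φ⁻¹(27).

Both pieces are strictly decreasing (slopes −9 and −7), so each is injective on its own interval.
The left piece maps (−∞, −3) onto (25, ∞); the right piece maps [−3, ∞) onto (−∞, 21].
These images are disjoint, so no value is attained by both pieces. Therefore φ is injective.
Because the two images are disjoint, no x < −3 has φ(x) = φ(−3), so we compute φ⁻¹(27): 27 lies in (25, ∞), so solve −9x − 2 = 27: x = (27 + 2)/(−9) = −29/9.

-29/9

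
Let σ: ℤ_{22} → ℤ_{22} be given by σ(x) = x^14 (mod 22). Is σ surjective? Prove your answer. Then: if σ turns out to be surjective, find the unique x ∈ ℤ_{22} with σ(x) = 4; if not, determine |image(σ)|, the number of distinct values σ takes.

12

σ(10): Repeated squaring mod 22: 10^1 ≡ 10, 10^2 ≡ 10² = 100 ≡ 12, 10^4 ≡ 12² = 144 ≡ 12, 10^8 ≡ 12² = 144 ≡ 12. Since 14 = 8 + 4 + 2, 10^14 ≡ 12·12·12: 12·12 = 144 ≡ 12, then 12·12 = 144 ≡ 12. So 10^14 ≡ 12 (mod 22).
σ(12): Repeated squaring mod 22: 12^1 ≡ 12, 12^2 ≡ 12² = 144 ≡ 12, 12^4 ≡ 12² = 144 ≡ 12, 12^8 ≡ 12² = 144 ≡ 12. Since 14 = 8 + 4 + 2, 12^14 ≡ 12·12·12: 12·12 = 144 ≡ 12, then 12·12 = 144 ≡ 12. So 12^14 ≡ 12 (mod 22).
So σ(10) = σ(12) = 12 while 10 ≠ 12, therefore σ is not injective.
A non-injective map from the 22-element set ℤ_{22} to itself takes at most 21 distinct values, so it cannot be surjective. Thus σ is not surjective.
Since σ is not surjective, we determine |image(σ)|. Computing x^14 mod 22 for each x (by repeated squaring, reducing mod 22 at every step), the values σ(0), σ(1), …, σ(21) are: 0, 1, 16, 15, 14, 9, 20, 3, 4, 5, 12, 11, 12, 5, 4, 3, 20, 9, 14, 15, 16, 1.
The distinct values are {0, 1, 3, 4, 5, 9, 11, 12, 14, 15, 16, 20}; there are 12 of them.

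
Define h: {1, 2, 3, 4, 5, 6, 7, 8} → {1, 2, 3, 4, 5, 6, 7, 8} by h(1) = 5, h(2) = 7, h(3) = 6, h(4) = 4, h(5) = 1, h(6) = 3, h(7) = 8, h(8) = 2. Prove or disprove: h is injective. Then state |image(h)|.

The values h(1), …, h(8) are 5, 7, 6, 4, 1, 3, 8, 2 — all distinct.
So h(u) = h(v) only when u = v, and h is injective.
The image of h is {1, 2, 3, 4, 5, 6, 7, 8}, which has 8 elements.

8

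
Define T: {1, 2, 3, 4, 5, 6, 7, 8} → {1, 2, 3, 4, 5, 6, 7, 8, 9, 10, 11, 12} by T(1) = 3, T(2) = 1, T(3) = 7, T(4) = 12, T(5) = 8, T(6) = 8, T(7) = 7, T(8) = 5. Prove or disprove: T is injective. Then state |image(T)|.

T(5) = 8 = T(6) with 5 ≠ 6, so T is not injective.
The image of T is {1, 3, 5, 7, 8, 12}, which has 6 elements.

6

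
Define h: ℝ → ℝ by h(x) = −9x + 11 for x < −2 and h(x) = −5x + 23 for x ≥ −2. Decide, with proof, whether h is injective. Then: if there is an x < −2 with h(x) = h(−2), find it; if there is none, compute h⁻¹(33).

Both pieces are strictly decreasing (slopes −9 and −5), so each is injective on its own interval.
The left piece maps (−∞, −2) onto (29, ∞); the right piece maps [−2, ∞) onto (−∞, 33].
These images overlap. In particular h(−2) = 33 (right piece), and solving −9x + 11 = 33 on the left piece gives x = −22/9 < −2.
So h(−22/9) = h(−2) with −22/9 ≠ −2, and h is not injective. This x = −22/9 is the requested value below −2.

-22/9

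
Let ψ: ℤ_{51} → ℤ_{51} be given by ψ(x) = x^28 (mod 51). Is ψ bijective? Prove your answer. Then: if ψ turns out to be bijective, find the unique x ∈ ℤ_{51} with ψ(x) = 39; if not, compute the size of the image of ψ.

10

ψ(1) = 1^28 = 1.
ψ(4): Repeated squaring mod 51: 4^1 ≡ 4, 4^2 ≡ 4² = 16, 4^4 ≡ 16² = 256 ≡ 1, 4^8 ≡ 1² = 1, 4^16 ≡ 1² = 1. Since 28 = 16 + 8 + 4, 4^28 ≡ 1·1·1: 1·1 = 1, then 1·1 = 1. So 4^28 ≡ 1 (mod 51).
So ψ(1) = ψ(4) = 1 while 1 ≠ 4, hence ψ is not injective, hence not bijective.
Since ψ is not bijective, we determine |image(ψ)|. Computing x^28 mod 51 for each x (by repeated squaring, reducing mod 51 at every step), the values ψ(0), ψ(1), …, ψ(50) are: 0, 1, 16, 21, 1, 4, 30, 13, 16, 33, 13, 13, 21, 1, 4, 33, 1, 34, 18, 16, 4, 18, 4, 13, 30, 16, 16, 30, 13, 4, 18, 4, 16, 18, 34, 1, 33, 4, 1, 21, 13, 13, 33, 16, 13, 30, 4, 1, 21, 16, 1.
The distinct values are {0, 1, 4, 13, 16, 18, 21, 30, 33, 34}; there are 10 of them.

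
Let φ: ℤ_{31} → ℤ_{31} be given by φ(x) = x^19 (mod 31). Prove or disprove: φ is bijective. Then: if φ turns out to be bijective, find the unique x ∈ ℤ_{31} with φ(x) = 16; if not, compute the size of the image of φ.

2

Since 31 is prime, the nonzero elements of ℤ_{31} form a cyclic group of order 30.
As gcd(19, 30) = 1, raising to the 19th power is a bijection on this group: if x_1^19 ≡ x_2^19 then (x_1x_2^{−1})^19 = 1, and the only element of order dividing gcd(19, 30) = 1 is 1, so x_1 = x_2.
With φ(0) = 0 this makes φ injective on all of ℤ_{31}, hence bijective (finite equal-size domain and codomain). In particular φ is bijective.
Since φ is bijective, we find the preimage of 16. The inverse of x ↦ x^19 on (ℤ_{31})^× is x ↦ x^19, because 19·19 = 361 = 12·30 + 1 ≡ 1 (mod 30) and x^{30} = 1 for x ≠ 0 (Fermat). So φ⁻¹(16) = 16^19 mod 31.
Repeated squaring mod 31: 16^1 ≡ 16, 16^2 ≡ 16² = 256 ≡ 8, 16^4 ≡ 8² = 64 ≡ 2, 16^8 ≡ 2² = 4, 16^16 ≡ 4² = 16. Since 19 = 16 + 2 + 1, 16^19 ≡ 16·8·16: 16·8 = 128 ≡ 4, then 4·16 = 64 ≡ 2. So 16^19 ≡ 2 (mod 31).
Hence φ⁻¹(16) = 2.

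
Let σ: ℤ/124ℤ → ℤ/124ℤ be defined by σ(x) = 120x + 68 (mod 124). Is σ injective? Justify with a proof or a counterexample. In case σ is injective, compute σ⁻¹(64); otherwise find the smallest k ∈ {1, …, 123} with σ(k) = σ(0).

We have gcd(120, 124) = 4 > 1. Taking x_1 = 0 and x_2 = 31: σ(0) = 68 and σ(31) = 120·31 + 68 = 3788 ≡ 68 (mod 124).
So σ(0) = σ(31) while 0 ≠ 31, hence σ is not injective.
Since σ is not injective, we find the least positive k with σ(k) = σ(0): this means 120k ≡ 0 (mod 124), i.e. 124 ∣ 120k. Since gcd(120, 124) = 4, dividing through by 4 this holds exactly when 31 ∣ 30k, and as gcd(30, 31) = 1, exactly when 31 ∣ k.
The smallest positive such k is 31.

31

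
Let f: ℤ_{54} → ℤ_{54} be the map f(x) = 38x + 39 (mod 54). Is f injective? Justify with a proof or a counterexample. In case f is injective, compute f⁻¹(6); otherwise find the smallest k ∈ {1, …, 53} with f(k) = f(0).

27

We have gcd(38, 54) = 2 > 1. Taking s = 0 and t = 27: f(0) = 39 and f(27) = 38·27 + 39 = 1065 ≡ 39 (mod 54).
So f(0) = f(27) while 0 ≠ 27, hence f is not injective.
Since f is not injective, we find the least positive k with f(k) = f(0): this means 38k ≡ 0 (mod 54), i.e. 54 ∣ 38k. Since gcd(38, 54) = 2, dividing through by 2 this holds exactly when 27 ∣ 19k, and as gcd(19, 27) = 1, exactly when 27 ∣ k.
The smallest positive such k is 27.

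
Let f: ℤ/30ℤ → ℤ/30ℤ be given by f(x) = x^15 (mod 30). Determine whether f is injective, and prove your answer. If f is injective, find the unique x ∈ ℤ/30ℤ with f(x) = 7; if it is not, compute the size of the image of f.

13

Computing x^15 mod 30 for each x (by repeated squaring, reducing mod 30 at every step), the values f(0), f(1), …, f(29) are: 0, 1, 8, 27, 4, 5, 6, 13, 2, 9, 10, 11, 18, 7, 14, 15, 16, 23, 12, 19, 20, 21, 28, 17, 24, 25, 26, 3, 22, 29.
Every element of ℤ/30ℤ appears exactly once in this list, so f is a bijection, and in particular injective.
Since f is injective, we read off the preimage of 7 from the same table: f(13) = 7, so f⁻¹(7) = 13.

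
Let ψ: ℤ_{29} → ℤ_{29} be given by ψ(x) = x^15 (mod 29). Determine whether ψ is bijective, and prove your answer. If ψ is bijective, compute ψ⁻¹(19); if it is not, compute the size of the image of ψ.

Since 29 is prime, the nonzero elements of ℤ_{29} form a cyclic group of order 28.
As gcd(15, 28) = 1, raising to the 15th power is a bijection on this group: if u^15 ≡ v^15 then (uv^{−1})^15 = 1, and the only element of order dividing gcd(15, 28) = 1 is 1, so u = v.
With ψ(0) = 0 this makes ψ injective on all of ℤ_{29}, hence bijective (finite equal-size domain and codomain). In particular ψ is bijective.
Since ψ is bijective, we find the preimage of 19. The inverse of x ↦ x^15 on (ℤ_{29})^× is x ↦ x^15, because 15·15 = 225 = 8·28 + 1 ≡ 1 (mod 28) and x^{28} = 1 for x ≠ 0 (Fermat). So ψ⁻¹(19) = 19^15 mod 29.
Repeated squaring mod 29: 19^1 ≡ 19, 19^2 ≡ 19² = 361 ≡ 13, 19^4 ≡ 13² = 169 ≡ 24, 19^8 ≡ 24² = 576 ≡ 25. Since 15 = 8 + 4 + 2 + 1, 19^15 ≡ 25·24·13·19: 25·24 = 600 ≡ 20, then 20·13 = 260 ≡ 28, then 28·19 = 532 ≡ 10. So 19^15 ≡ 10 (mod 29).
Hence ψ⁻¹(19) = 10.

10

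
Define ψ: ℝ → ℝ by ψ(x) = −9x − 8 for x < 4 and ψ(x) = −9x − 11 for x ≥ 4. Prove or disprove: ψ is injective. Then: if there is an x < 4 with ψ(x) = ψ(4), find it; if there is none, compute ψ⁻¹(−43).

35/9

Both pieces are strictly decreasing (slopes −9 and −9), so each is injective on its own interval.
The left piece maps (−∞, 4) onto (−44, ∞); the right piece maps [4, ∞) onto (−∞, −47].
These images are disjoint, so no value is attained by both pieces. Therefore ψ is injective.
Because the two images are disjoint, no x < 4 has ψ(x) = ψ(4), so we compute ψ⁻¹(−43): −43 lies in (−44, ∞), so solve −9x − 8 = −43: x = (−43 + 8)/(−9) = 35/9.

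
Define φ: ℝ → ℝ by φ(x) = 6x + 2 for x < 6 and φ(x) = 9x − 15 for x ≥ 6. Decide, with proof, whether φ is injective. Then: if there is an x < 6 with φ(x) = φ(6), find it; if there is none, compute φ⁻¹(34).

16/3

Both pieces are strictly increasing (slopes 6 and 9), so each is injective on its own interval.
The left piece maps (−∞, 6) onto (−∞, 38); the right piece maps [6, ∞) onto [39, ∞).
These images are disjoint, so no value is attained by both pieces. Thus φ is injective.
Because the two images are disjoint, no x < 6 has φ(x) = φ(6), so we compute φ⁻¹(34): 34 lies in (−∞, 38), so solve 6x + 2 = 34: x = (34 − 2)/6 = 16/3.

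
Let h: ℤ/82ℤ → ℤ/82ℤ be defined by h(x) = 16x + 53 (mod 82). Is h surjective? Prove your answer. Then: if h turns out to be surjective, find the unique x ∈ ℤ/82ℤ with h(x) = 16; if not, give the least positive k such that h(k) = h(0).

Since gcd(16, 82) = 2, we have 16x ≡ 0 (mod 2) for all x, so h(x) ≡ 1 (mod 2).
But 0 ≢ 1 (mod 2), so 0 ∈ ℤ/82ℤ has no preimage. Therefore h is not surjective.
Since h is not surjective, we find the least positive k with h(k) = h(0): this means 16k ≡ 0 (mod 82), i.e. 82 ∣ 16k. Since gcd(16, 82) = 2, dividing through by 2 this holds exactly when 41 ∣ 8k, and as gcd(8, 41) = 1, exactly when 41 ∣ k.
The smallest positive such k is 41.

41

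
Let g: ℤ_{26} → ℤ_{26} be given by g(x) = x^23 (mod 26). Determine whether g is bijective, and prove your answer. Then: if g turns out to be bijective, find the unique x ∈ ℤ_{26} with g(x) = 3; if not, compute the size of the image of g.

Computing x^23 mod 26 for each x (by repeated squaring, reducing mod 26 at every step), the values g(0), g(1), …, g(25) are: 0, 1, 20, 9, 10, 21, 24, 15, 18, 3, 4, 19, 12, 13, 14, 7, 22, 23, 8, 11, 2, 5, 16, 17, 6, 25.
Every element of ℤ_{26} appears exactly once in this list, so g is a bijection, and in particular bijective.
Since g is bijective, we read off the preimage of 3 from the same table: g(9) = 3, so g⁻¹(3) = 9.

9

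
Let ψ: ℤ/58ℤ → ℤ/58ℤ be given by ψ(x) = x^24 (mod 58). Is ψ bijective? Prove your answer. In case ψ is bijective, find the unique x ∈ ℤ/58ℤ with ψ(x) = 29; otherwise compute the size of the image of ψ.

16

ψ(3): Repeated squaring mod 58: 3^1 ≡ 3, 3^2 ≡ 3² = 9, 3^4 ≡ 9² = 81 ≡ 23, 3^8 ≡ 23² = 529 ≡ 7, 3^16 ≡ 7² = 49. Since 24 = 16 + 8, 3^24 ≡ 49·7: 49·7 = 343 ≡ 53. So 3^24 ≡ 53 (mod 58).
ψ(7): Repeated squaring mod 58: 7^1 ≡ 7, 7^2 ≡ 7² = 49, 7^4 ≡ 49² = 2401 ≡ 23, 7^8 ≡ 23² = 529 ≡ 7, 7^16 ≡ 7² = 49. Since 24 = 16 + 8, 7^24 ≡ 49·7: 49·7 = 343 ≡ 53. So 7^24 ≡ 53 (mod 58).
So ψ(3) = ψ(7) = 53 while 3 ≠ 7, thus ψ is not injective, hence not bijective.
Since ψ is not bijective, we determine |image(ψ)|. Computing x^24 mod 58 for each x (by repeated squaring, reducing mod 58 at every step), the values ψ(0), ψ(1), …, ψ(57) are: 0, 1, 20, 53, 52, 49, 16, 53, 54, 25, 52, 7, 30, 7, 16, 45, 36, 1, 36, 23, 54, 25, 24, 45, 20, 23, 24, 49, 30, 29, 30, 49, 24, 23, 20, 45, 24, 25, 54, 23, 36, 1, 36, 45, 16, 7, 30, 7, 52, 25, 54, 53, 16, 49, 52, 53, 20, 1.
The distinct values are {0, 1, 7, 16, 20, 23, 24, 25, 29, 30, 36, 45, 49, 52, 53, 54}; there are 16 of them.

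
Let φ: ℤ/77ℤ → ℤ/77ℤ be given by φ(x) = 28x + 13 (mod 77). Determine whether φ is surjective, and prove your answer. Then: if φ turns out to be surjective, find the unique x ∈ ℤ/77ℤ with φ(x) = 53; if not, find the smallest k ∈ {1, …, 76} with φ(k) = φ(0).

11

Since gcd(28, 77) = 7, we have 28x ≡ 0 (mod 7) for all x, so φ(x) ≡ 6 (mod 7).
But 0 ≢ 6 (mod 7), so 0 ∈ ℤ/77ℤ has no preimage. Hence φ is not surjective.
Since φ is not surjective, we find the least positive k with φ(k) = φ(0): this means 28k ≡ 0 (mod 77), i.e. 77 ∣ 28k. Since gcd(28, 77) = 7, dividing through by 7 this holds exactly when 11 ∣ 4k, and as gcd(4, 11) = 1, exactly when 11 ∣ k.
The smallest positive such k is 11.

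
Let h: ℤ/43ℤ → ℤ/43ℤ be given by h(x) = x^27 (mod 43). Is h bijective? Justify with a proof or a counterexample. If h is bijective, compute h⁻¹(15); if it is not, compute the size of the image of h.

h(1) = 1^27 = 1.
h(6): Repeated squaring mod 43: 6^1 ≡ 6, 6^2 ≡ 6² = 36, 6^4 ≡ 36² = 1296 ≡ 6, 6^8 ≡ 6² = 36, 6^16 ≡ 36² = 1296 ≡ 6. Since 27 = 16 + 8 + 2 + 1, 6^27 ≡ 6·36·36·6: 6·36 = 216 ≡ 1, then 1·36 = 36, then 36·6 = 216 ≡ 1. So 6^27 ≡ 1 (mod 43).
So h(1) = h(6) = 1 while 1 ≠ 6, so h is not injective, hence not bijective.
Since h is not bijective, we determine |image(h)|. Computing x^27 mod 43 for each x (by repeated squaring, reducing mod 43 at every step), the values h(0), h(1), …, h(42) are: 0, 1, 22, 2, 11, 27, 1, 42, 27, 4, 35, 4, 22, 16, 21, 11, 35, 35, 2, 32, 39, 41, 2, 4, 11, 41, 8, 8, 32, 22, 27, 21, 39, 8, 39, 16, 1, 42, 16, 32, 41, 21, 42.
The distinct values are {0, 1, 2, 4, 8, 11, 16, 21, 22, 27, 32, 35, 39, 41, 42}; there are 15 of them.

15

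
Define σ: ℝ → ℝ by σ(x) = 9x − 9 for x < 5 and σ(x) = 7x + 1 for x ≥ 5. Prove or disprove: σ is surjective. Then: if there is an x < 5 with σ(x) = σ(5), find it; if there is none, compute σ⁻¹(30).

13/3

Both pieces are strictly increasing (slopes 9 and 7), so each is injective on its own interval.
The left piece maps (−∞, 5) onto (−∞, 36); the right piece maps [5, ∞) onto [36, ∞).
These images together cover ℝ, so σ is surjective.
Because the two images are disjoint, no x < 5 has σ(x) = σ(5), so we compute σ⁻¹(30): 30 lies in (−∞, 36), so solve 9x − 9 = 30: x = (30 + 9)/9 = 13/3.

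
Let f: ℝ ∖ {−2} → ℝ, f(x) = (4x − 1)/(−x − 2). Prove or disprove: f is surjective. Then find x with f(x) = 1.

-1/5

If f(x) = −4, cross-multiplying gives −1(4x − 1) = 4(−x − 2), which simplifies to 1 = −8 — false.  So −4 has no preimage and f is not surjective.
Solving f(x) = 1: cross-multiplying gives 4x − 1 = 1(−x − 2), which rearranges to 5x = −1, so x = −1/5.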